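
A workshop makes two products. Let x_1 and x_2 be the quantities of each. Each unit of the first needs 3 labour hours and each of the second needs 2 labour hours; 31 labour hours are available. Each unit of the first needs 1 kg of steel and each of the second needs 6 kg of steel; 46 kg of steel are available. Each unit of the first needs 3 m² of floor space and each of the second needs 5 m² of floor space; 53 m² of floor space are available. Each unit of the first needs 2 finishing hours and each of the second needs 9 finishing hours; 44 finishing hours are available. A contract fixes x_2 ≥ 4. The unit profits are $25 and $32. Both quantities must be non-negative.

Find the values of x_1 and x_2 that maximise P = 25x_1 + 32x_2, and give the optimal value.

x_1 = 4, x_2 = 4, maximum P = 228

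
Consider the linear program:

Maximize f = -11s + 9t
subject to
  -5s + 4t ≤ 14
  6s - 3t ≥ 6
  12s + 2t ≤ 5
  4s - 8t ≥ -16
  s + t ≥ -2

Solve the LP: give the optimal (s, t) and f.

Corner points and f = -11s + 9t:
  (9/16, -7/8) → f = -225/16
  (0, -2) → f = -18
  (9/10, -29/10) → f = -36

s = 9/16, t = -7/8, maximum f = -225/16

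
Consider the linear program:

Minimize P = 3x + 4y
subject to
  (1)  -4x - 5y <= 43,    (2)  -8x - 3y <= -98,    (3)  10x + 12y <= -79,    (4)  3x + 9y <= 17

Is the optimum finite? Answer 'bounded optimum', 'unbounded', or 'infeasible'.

Extreme points and P = 3x + 4y:
  (619/28, -184/7) → P = -1087/28
  (121/2, -57) → P = -93/2
  (471/22, -806/33) → P = -2209/66
The feasible region has finitely many vertices and no improving ray; the minimum is -93/2 at (121/2, -57).

bounded optimum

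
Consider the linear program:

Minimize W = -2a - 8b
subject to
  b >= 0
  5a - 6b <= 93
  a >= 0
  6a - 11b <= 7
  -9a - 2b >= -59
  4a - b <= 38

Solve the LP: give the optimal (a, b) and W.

Corner points and W = -2a - 8b:
  (0, 0) → W = 0
  (7/6, 0) → W = -7/3
  (0, 59/2) → W = -236
  (221/37, 97/37) → W = -1218/37

The binding constraints are a = 0 and -9a - 2b = -59.
Solving simultaneously gives a = 0, b = 59/2.

a = 0, b = 59/2, minimum W = -236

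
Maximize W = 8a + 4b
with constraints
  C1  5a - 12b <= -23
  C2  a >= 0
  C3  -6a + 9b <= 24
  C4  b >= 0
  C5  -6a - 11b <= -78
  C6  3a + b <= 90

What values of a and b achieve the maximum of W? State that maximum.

a = 262/11, b = 204/11, maximum W = 2912/11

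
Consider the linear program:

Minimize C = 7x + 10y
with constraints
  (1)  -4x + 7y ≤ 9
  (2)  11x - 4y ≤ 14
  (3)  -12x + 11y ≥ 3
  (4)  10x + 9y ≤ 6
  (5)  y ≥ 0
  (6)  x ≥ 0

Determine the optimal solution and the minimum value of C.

x = 0, y = 3/11, minimum C = 30/11

Vertices and C = 7x + 10y:
  (39/218, 51/109) → C = 1293/218
  (0, 3/11) → C = 30/11
  (0, 2/3) → C = 20/3

The optimum lies where -12x + 11y = 3 and x = 0.
Solving simultaneously gives x = 0, y = 3/11.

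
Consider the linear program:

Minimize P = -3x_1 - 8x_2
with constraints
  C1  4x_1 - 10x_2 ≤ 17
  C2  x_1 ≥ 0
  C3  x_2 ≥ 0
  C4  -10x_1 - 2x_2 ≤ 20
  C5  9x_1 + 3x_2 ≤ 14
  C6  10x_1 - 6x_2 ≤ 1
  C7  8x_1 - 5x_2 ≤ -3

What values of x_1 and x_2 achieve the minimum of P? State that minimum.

x_1 = 0, x_2 = 14/3, minimum P = -112/3

At the optimal vertex, x_1 = 0 and 9x_1 + 3x_2 = 14.
Solving simultaneously gives x_1 = 0, x_2 = 14/3.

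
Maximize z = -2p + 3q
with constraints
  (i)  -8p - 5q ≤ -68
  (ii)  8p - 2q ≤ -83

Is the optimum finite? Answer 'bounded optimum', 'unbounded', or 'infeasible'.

unbounded

From the feasible point (-279/56, 151/7), moving in the direction (-5, 8) keeps every constraint satisfied while z increases without bound.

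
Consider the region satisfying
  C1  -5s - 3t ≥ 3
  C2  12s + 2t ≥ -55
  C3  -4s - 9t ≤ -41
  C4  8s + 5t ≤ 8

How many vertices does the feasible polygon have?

Pairwise boundary intersections that survive every other constraint:
  (-159/26, 239/26)
  (-50/11, 217/33)
  (-577/100, 178/25)

3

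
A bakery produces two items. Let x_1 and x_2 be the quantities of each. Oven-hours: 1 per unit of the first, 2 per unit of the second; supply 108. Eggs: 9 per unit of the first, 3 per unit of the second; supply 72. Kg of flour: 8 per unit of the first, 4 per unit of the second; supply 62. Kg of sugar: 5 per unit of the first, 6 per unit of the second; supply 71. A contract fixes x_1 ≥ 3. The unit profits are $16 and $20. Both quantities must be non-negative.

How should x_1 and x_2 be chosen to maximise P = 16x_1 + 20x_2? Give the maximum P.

x_1 = 3, x_2 = 28/3, maximum P = 704/3

Vertices and P = 16x_1 + 20x_2:
  (31/4, 0) → P = 124
  (3, 0) → P = 48
  (22/7, 129/14) → P = 1642/7
  (3, 28/3) → P = 704/3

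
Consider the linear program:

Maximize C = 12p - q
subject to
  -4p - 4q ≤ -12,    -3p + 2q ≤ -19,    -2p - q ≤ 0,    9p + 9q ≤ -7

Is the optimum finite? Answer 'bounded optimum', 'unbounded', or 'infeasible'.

Constraints -4p - 4q ≤ -12 and 9p + 9q ≤ -7 have parallel boundaries but demand opposite sides — no point can satisfy both, so the region is empty.

infeasible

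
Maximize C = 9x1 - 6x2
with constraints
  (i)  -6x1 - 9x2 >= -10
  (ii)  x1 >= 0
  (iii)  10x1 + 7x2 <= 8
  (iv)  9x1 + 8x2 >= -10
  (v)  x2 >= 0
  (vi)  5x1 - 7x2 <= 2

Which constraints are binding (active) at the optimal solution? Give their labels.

(iii) and (vi)

Corner points and C = 9x1 - 6x2:
  (0, 10/9) → C = -20/3
  (1/24, 13/12) → C = -49/8
  (0, 0) → C = 0
  (2/3, 4/21) → C = 34/7
  (2/5, 0) → C = 18/5

The maximum is at (2/3, 4/21). Substituting into each constraint, equality holds for (iii) and (vi); the remaining constraints have slack.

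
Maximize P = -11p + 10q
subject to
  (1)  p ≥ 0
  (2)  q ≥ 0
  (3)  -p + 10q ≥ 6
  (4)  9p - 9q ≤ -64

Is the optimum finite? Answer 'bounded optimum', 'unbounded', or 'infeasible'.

From the feasible point (0, 64/9), moving in the direction (0, 1) keeps every constraint satisfied while P increases without bound.

unbounded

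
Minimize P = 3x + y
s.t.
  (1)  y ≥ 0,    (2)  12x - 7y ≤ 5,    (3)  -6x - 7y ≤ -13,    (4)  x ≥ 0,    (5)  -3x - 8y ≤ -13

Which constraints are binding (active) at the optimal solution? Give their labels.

(3) and (4)

Corner points and P = 3x + y:
  (131/117, 47/39) → P = 178/39
  (0, 13/7) → P = 13/7
  (13/27, 13/9) → P = 26/9
The feasible region is unbounded (it extends along (0, 1), (7, 12)), but P strictly increases along every unbounded feasible direction, so there is no improving ray and the minimum is attained at a vertex.

The minimum is at (0, 13/7). Substituting into each constraint, equality holds for (3) and (4); the remaining constraints have slack.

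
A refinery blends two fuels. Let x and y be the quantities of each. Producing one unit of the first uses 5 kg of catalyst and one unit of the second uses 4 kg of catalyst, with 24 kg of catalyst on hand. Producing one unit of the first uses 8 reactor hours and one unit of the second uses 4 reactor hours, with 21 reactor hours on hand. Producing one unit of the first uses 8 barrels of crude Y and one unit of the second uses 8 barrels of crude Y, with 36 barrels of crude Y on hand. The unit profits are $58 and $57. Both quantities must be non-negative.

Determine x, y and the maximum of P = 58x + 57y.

Corner points and P = 58x + 57y:
  (0, 0) → P = 0
  (0, 9/2) → P = 513/2
  (21/8, 0) → P = 609/4
  (3/4, 15/4) → P = 1029/4

The binding constraints are 8x + 4y = 21 and 8x + 8y = 36.
Solving simultaneously gives x = 3/4, y = 15/4.

x = 3/4, y = 15/4, maximum P = 1029/4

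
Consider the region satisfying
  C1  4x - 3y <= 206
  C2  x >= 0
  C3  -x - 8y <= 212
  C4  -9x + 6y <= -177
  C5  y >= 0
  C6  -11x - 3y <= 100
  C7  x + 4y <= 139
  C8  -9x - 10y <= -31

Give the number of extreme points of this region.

Intersecting each pair of boundary lines and keeping only the points that satisfy every inequality leaves:
  (103/2, 0)
  (1241/19, 350/19)
  (59/3, 0)
  (257/7, 179/7)

4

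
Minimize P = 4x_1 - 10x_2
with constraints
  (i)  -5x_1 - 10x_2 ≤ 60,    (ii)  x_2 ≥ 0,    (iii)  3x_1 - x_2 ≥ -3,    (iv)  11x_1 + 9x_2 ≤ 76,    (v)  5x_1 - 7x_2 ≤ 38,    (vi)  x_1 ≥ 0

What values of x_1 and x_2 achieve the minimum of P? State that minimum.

Feasible corners and P = 4x_1 - 10x_2:
  (76/11, 0) → P = 304/11
  (0, 0) → P = 0
  (49/38, 261/38) → P = -1207/19
  (0, 3) → P = -30

At the optimal vertex, 3x_1 - x_2 = -3 and 11x_1 + 9x_2 = 76.
Solving simultaneously gives x_1 = 49/38, x_2 = 261/38.

x_1 = 49/38, x_2 = 261/38, minimum P = -1207/19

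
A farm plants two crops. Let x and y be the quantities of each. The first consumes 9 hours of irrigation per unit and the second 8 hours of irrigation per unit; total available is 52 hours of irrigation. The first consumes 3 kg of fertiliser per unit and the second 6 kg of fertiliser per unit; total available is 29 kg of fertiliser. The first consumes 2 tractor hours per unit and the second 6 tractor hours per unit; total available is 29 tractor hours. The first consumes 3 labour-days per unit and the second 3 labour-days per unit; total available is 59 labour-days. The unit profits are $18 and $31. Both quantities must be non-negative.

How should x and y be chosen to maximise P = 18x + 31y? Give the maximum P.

Feasible corners and P = 18x + 31y:
  (0, 0) → P = 0
  (0, 29/6) → P = 899/6
  (52/9, 0) → P = 104
  (8/3, 7/2) → P = 313/2

x = 8/3, y = 7/2, maximum P = 313/2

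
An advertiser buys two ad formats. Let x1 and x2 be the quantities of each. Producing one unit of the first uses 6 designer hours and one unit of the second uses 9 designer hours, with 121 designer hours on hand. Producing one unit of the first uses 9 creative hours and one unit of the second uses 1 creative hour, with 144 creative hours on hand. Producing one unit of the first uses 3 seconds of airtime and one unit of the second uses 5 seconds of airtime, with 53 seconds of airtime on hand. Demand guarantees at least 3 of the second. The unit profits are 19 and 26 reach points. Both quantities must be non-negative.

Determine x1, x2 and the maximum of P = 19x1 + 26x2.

x1 = 38/3, x2 = 3, maximum P = 956/3

Extreme points and P = 19x1 + 26x2:
  (0, 53/5) → P = 1378/5
  (0, 3) → P = 78
  (38/3, 3) → P = 956/3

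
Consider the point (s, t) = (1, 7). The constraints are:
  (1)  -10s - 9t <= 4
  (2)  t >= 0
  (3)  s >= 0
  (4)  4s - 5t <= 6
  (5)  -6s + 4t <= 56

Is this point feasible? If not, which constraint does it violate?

feasible

(1): -73 ≤ 4 ✓
(2): 7 ≥ 0 ✓
(3): 1 ≥ 0 ✓
(4): -31 ≤ 6 ✓
(5): 22 ≤ 56 ✓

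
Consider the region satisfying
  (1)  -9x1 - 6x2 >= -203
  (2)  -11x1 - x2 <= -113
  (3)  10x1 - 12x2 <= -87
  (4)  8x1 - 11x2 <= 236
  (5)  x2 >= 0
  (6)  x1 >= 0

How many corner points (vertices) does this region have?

Intersecting each pair of boundary lines and keeping only the points that satisfy every inequality leaves:
  (25/3, 64/3)
  (319/28, 2813/168)
  (1269/142, 2087/142)

3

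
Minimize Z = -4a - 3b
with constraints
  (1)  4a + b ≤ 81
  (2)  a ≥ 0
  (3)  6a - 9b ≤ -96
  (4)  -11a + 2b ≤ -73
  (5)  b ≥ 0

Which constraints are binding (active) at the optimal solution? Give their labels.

Feasible corners and Z = -4a - 3b:
  (211/14, 145/7) → Z = -857/7
  (235/19, 599/19) → Z = -2737/19
  (283/29, 498/29) → Z = -2626/29

The minimum is at (235/19, 599/19). Substituting into each constraint, equality holds for (1) and (4); the remaining constraints have slack.

(1) and (4)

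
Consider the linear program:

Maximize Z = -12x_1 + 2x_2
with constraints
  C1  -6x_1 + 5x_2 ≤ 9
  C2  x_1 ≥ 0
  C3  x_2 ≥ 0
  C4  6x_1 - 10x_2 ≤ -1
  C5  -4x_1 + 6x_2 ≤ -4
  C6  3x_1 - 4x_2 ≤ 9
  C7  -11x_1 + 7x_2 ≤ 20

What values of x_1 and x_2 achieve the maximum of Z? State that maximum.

The binding constraints are 6x_1 - 10x_2 = -1 and -4x_1 + 6x_2 = -4.
Solving simultaneously gives x_1 = 23/2, x_2 = 7.

x_1 = 23/2, x_2 = 7, maximum Z = -124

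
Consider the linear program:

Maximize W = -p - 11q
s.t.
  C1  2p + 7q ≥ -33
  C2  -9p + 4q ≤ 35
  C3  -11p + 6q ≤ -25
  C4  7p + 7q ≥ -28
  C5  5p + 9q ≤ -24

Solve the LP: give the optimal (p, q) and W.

The optimum lies where 2p + 7q = -33 and 5p + 9q = -24.
Solving simultaneously gives p = 129/17, q = -117/17.

p = 129/17, q = -117/17, maximum W = 1158/17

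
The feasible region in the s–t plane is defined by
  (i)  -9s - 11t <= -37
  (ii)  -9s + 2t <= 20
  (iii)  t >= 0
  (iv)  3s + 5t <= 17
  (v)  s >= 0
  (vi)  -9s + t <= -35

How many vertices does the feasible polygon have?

4

Of the 15 pairwise boundary intersections, those satisfying every inequality are:
  (37/9, 0)
  (211/54, 1/6)
  (17/3, 0)
  (4, 1)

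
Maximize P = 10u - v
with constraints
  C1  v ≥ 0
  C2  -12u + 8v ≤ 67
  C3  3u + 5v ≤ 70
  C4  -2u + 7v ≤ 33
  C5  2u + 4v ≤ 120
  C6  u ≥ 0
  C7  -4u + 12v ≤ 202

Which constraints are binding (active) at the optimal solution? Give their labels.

Extreme points and P = 10u - v:
  (70/3, 0) → P = 700/3
  (0, 0) → P = 0
  (325/31, 239/31) → P = 3011/31
  (0, 33/7) → P = -33/7

The maximum is at (70/3, 0). Substituting into each constraint, equality holds for C1 and C3; the remaining constraints have slack.

C1 and C3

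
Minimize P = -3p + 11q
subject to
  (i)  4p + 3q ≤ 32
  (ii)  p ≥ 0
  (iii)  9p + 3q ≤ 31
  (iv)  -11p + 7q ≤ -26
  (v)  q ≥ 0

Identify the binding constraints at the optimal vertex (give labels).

(iii) and (v)

Feasible corners and P = -3p + 11q:
  (295/96, 107/96) → P = 73/24
  (31/9, 0) → P = -31/3
  (26/11, 0) → P = -78/11

The minimum is at (31/9, 0). Substituting into each constraint, equality holds for (iii) and (v); the remaining constraints have slack.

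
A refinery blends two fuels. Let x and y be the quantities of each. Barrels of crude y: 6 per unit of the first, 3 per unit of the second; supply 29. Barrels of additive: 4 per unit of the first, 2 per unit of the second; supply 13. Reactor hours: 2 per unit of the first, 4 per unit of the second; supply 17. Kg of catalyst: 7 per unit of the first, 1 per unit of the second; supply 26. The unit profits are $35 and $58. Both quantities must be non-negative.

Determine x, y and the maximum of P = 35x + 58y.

x = 3/2, y = 7/2, maximum P = 511/2

Corner points and P = 35x + 58y:
  (0, 0) → P = 0
  (0, 17/4) → P = 493/2
  (13/4, 0) → P = 455/4
  (3/2, 7/2) → P = 511/2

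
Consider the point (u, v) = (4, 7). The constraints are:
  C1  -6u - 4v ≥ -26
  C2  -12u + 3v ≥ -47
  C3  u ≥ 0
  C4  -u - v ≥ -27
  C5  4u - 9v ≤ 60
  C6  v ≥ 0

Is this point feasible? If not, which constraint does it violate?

Constraint C1: -6u - 4v = -52, which is not ≥ -26. All other constraints are satisfied.

not feasible — violates C1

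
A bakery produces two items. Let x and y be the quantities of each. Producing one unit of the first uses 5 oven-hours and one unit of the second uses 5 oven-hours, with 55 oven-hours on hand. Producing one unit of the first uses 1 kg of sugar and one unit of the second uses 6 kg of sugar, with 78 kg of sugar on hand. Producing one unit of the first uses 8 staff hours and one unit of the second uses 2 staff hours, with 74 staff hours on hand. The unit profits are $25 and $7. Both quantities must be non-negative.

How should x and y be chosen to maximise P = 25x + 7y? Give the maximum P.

x = 26/3, y = 7/3, maximum P = 233

Vertices and P = 25x + 7y:
  (0, 0) → P = 0
  (0, 11) → P = 77
  (37/4, 0) → P = 925/4
  (26/3, 7/3) → P = 233

At the optimal vertex, 5x + 5y = 55 and 8x + 2y = 74.
Solving simultaneously gives x = 26/3, y = 7/3.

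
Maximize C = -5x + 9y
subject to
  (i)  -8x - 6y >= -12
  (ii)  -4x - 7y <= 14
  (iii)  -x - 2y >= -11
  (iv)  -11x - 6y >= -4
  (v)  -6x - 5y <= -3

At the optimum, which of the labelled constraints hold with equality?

Corner points and C = -5x + 9y:
  (-21/5, 38/5) → C = 447/5
  (-8/3, 50/9) → C = 190/3
  (-7, 9) → C = 116
  (2/19, 9/19) → C = 71/19

The maximum is at (-7, 9). Substituting into each constraint, equality holds for (iii) and (v); the remaining constraints have slack.

(iii) and (v)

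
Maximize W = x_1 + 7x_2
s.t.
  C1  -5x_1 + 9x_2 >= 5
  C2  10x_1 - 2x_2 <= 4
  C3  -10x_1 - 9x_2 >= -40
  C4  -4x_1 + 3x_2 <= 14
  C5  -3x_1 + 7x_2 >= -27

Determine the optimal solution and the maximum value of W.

x_1 = -1/11, x_2 = 50/11, maximum W = 349/11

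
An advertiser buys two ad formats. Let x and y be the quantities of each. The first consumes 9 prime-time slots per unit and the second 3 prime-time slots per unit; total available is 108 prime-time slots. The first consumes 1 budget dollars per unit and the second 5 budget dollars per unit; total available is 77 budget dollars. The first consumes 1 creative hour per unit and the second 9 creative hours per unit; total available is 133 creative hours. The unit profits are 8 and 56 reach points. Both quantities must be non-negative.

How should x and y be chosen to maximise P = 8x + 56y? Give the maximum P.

x = 7, y = 14, maximum P = 840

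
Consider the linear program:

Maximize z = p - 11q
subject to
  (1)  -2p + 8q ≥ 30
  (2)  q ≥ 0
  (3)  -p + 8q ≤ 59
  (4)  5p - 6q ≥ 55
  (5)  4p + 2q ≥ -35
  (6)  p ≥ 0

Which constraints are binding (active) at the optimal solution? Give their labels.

Corner points and z = p - 11q:
  (29, 11) → z = -92
  (155/7, 65/7) → z = -80
  (397/17, 175/17) → z = -1528/17

The maximum is at (155/7, 65/7). Substituting into each constraint, equality holds for (1) and (4); the remaining constraints have slack.

(1) and (4)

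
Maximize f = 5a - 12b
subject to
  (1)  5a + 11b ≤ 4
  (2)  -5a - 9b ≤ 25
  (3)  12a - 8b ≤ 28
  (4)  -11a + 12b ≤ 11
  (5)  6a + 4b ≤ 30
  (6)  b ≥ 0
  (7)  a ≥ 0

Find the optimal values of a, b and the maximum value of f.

Corner points and f = 5a - 12b:
  (4/5, 0) → f = 4
  (0, 4/11) → f = -48/11
  (0, 0) → f = 0

The binding constraints are 5a + 11b = 4 and b = 0.
Solving simultaneously gives a = 4/5, b = 0.

a = 4/5, b = 0, maximum f = 4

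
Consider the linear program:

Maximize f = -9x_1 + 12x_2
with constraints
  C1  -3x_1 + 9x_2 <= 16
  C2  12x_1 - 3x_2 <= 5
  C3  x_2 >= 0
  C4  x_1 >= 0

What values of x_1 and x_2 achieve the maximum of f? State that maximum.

Corner points and f = -9x_1 + 12x_2:
  (31/33, 23/11) → f = 183/11
  (0, 16/9) → f = 64/3
  (5/12, 0) → f = -15/4
  (0, 0) → f = 0

x_1 = 0, x_2 = 16/9, maximum f = 64/3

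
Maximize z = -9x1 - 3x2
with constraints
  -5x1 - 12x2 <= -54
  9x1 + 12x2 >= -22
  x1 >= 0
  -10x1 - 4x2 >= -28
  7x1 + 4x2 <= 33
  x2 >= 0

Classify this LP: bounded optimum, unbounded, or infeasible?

Feasible corners and z = -9x1 - 3x2:
  (0, 9/2) → z = -27/2
  (6/5, 4) → z = -114/5
  (0, 7) → z = -21
The feasible region has finitely many vertices and no improving ray; the maximum is -27/2 at (0, 9/2).

bounded optimum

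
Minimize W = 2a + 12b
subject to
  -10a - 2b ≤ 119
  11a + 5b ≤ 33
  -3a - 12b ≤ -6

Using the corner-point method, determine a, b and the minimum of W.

Extreme points and W = 2a + 12b:
  (-661/28, 1639/28) → W = 9173/14
  (-240/19, 139/38) → W = 354/19
  (122/39, -11/39) → W = 112/39

At the optimal vertex, 11a + 5b = 33 and -3a - 12b = -6.
Solving simultaneously gives a = 122/39, b = -11/39.

a = 122/39, b = -11/39, minimum W = 112/39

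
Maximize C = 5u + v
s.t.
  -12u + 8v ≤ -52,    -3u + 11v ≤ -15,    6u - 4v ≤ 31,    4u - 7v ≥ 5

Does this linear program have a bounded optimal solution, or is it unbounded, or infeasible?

bounded optimum

Feasible corners and C = 5u + v:
  (113/27, -2/9) → C = 559/27
  (281/54, 1/18) → C = 704/27
The feasible region has finitely many vertices and no improving ray; the maximum is 704/27 at (281/54, 1/18).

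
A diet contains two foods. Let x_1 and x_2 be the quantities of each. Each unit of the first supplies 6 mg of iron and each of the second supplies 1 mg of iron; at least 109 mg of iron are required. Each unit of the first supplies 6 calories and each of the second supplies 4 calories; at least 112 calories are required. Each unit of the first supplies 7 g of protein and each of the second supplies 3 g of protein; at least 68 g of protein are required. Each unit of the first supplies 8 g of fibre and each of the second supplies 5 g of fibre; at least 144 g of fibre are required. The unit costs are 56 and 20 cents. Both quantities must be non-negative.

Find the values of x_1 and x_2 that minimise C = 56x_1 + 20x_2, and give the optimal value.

Corner points and C = 56x_1 + 20x_2:
  (0, 109) → C = 2180
  (56/3, 0) → C = 3136/3
  (18, 1) → C = 1028
The feasible region is unbounded (it extends along (0, 1), (1, 0)), but C strictly increases along every unbounded feasible direction, so there is no improving ray and the minimum is attained at a vertex.

The optimum lies where 6x_1 + x_2 = 109 and 6x_1 + 4x_2 = 112.
Solving simultaneously gives x_1 = 18, x_2 = 1.

x_1 = 18, x_2 = 1, minimum C = 1028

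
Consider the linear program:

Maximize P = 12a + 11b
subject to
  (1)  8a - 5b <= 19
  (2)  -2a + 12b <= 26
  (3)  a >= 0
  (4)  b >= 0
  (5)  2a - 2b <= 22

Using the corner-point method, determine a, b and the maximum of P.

Corner points and P = 12a + 11b:
  (179/43, 123/43) → P = 3501/43
  (19/8, 0) → P = 57/2
  (0, 13/6) → P = 143/6
  (0, 0) → P = 0

a = 179/43, b = 123/43, maximum P = 3501/43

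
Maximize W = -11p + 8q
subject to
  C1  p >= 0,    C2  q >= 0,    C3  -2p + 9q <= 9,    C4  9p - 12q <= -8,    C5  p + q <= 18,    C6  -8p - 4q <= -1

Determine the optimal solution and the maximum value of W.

Corner points and W = -11p + 8q:
  (0, 1) → W = 8
  (0, 2/3) → W = 16/3
  (12/19, 65/57) → W = 124/57

The binding constraints are p = 0 and -2p + 9q = 9.
Solving simultaneously gives p = 0, q = 1.

p = 0, q = 1, maximum W = 8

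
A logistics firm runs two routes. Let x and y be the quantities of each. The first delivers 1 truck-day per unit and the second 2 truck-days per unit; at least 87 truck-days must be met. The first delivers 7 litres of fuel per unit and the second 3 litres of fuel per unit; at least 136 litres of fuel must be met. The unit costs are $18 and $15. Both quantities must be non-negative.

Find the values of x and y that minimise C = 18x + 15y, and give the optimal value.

x = 1, y = 43, minimum C = 663

Vertices and C = 18x + 15y:
  (0, 136/3) → C = 680
  (87, 0) → C = 1566
  (1, 43) → C = 663
The feasible region is unbounded (it extends along (0, 1), (1, 0)), but C strictly increases along every unbounded feasible direction, so there is no improving ray and the minimum is attained at a vertex.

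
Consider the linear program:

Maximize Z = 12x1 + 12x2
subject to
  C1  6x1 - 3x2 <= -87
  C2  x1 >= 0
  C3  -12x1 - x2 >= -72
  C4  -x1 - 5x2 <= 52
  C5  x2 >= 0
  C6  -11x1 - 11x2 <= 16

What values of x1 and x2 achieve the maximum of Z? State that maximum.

Vertices and Z = 12x1 + 12x2:
  (0, 29) → Z = 348
  (43/14, 246/7) → Z = 3210/7
  (0, 72) → Z = 864

x1 = 0, x2 = 72, maximum Z = 864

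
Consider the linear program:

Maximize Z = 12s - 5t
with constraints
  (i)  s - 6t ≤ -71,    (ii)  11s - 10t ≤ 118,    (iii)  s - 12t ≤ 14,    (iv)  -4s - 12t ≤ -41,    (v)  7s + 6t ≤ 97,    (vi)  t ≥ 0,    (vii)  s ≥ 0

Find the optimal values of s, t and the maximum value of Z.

Feasible corners and Z = 12s - 5t:
  (13/4, 99/8) → Z = -183/8
  (0, 71/6) → Z = -355/6
  (0, 97/6) → Z = -485/6

The binding constraints are s - 6t = -71 and 7s + 6t = 97.
Solving simultaneously gives s = 13/4, t = 99/8.

s = 13/4, t = 99/8, maximum Z = -183/8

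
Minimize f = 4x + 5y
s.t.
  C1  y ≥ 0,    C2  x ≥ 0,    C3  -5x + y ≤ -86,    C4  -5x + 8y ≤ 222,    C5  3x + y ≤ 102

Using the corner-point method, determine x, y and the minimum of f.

The binding constraints are y = 0 and -5x + y = -86.
Solving simultaneously gives x = 86/5, y = 0.

x = 86/5, y = 0, minimum f = 344/5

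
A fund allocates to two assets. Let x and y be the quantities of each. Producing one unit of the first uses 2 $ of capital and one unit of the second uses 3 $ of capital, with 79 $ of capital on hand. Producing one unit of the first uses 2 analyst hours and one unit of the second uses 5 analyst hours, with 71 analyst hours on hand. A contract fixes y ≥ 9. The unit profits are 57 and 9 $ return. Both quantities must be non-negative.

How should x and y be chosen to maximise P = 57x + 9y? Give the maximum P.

x = 13, y = 9, maximum P = 822

Vertices and P = 57x + 9y:
  (0, 71/5) → P = 639/5
  (0, 9) → P = 81
  (13, 9) → P = 822

At the optimal vertex, 2x + 5y = 71 and y = 9.
Solving simultaneously gives x = 13, y = 9.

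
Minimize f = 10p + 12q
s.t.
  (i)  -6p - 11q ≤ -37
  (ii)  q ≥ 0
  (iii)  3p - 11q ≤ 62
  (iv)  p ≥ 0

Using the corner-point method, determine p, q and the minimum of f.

Vertices and f = 10p + 12q:
  (37/6, 0) → f = 185/3
  (0, 37/11) → f = 444/11
  (62/3, 0) → f = 620/3
The feasible region is unbounded (it extends along (0, 1), (11, 3)), but f strictly increases along every unbounded feasible direction, so there is no improving ray and the minimum is attained at a vertex.

At the optimal vertex, -6p - 11q = -37 and p = 0.
Solving simultaneously gives p = 0, q = 37/11.

p = 0, q = 37/11, minimum f = 444/11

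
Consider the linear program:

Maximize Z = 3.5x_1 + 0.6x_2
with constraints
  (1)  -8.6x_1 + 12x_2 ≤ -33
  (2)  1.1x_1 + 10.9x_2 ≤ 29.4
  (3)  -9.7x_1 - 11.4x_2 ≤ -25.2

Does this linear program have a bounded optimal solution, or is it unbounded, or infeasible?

From the feasible point (35625/5347, 10827/5347), moving in the direction (11.4, -9.7) keeps every constraint satisfied while Z increases without bound.

unbounded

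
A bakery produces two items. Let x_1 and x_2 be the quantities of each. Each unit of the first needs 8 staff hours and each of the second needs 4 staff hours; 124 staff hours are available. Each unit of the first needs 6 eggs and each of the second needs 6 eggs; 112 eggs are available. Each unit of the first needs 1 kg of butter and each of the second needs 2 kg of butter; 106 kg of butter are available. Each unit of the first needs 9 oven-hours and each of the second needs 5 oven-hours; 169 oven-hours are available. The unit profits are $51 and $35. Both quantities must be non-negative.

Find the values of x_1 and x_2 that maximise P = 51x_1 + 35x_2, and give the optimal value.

x_1 = 37/3, x_2 = 19/3, maximum P = 2552/3

Corner points and P = 51x_1 + 35x_2:
  (0, 0) → P = 0
  (0, 56/3) → P = 1960/3
  (31/2, 0) → P = 1581/2
  (37/3, 19/3) → P = 2552/3

The binding constraints are 8x_1 + 4x_2 = 124 and 6x_1 + 6x_2 = 112.
Solving simultaneously gives x_1 = 37/3, x_2 = 19/3.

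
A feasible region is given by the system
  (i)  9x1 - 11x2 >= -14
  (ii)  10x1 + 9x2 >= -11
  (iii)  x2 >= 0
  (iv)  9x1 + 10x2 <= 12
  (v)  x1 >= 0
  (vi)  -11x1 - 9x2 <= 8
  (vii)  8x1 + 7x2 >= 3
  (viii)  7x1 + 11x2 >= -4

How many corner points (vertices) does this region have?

Pairwise boundary intersections that survive every other constraint:
  (4/3, 0)
  (3/8, 0)
  (0, 6/5)
  (0, 3/7)

4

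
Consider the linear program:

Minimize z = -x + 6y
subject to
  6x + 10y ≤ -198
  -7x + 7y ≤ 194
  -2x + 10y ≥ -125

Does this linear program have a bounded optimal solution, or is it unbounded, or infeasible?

Extreme points and z = -x + 6y:
  (-1663/56, -111/56) → z = 997/56
  (-73/8, -573/40) → z = -3073/40
  (-2815/56, -1263/56) → z = -4763/56
The feasible region has finitely many vertices and no improving ray; the minimum is -4763/56 at (-2815/56, -1263/56).

bounded optimum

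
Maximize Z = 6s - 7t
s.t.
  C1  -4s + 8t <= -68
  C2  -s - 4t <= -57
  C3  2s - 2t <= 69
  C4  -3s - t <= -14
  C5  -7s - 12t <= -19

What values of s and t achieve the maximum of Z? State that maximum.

s = 39, t = 9/2, maximum Z = 405/2

Extreme points and Z = 6s - 7t:
  (91/3, 20/3) → Z = 406/3
  (52, 35/2) → Z = 379/2
  (39, 9/2) → Z = 405/2

At the optimal vertex, -s - 4t = -57 and 2s - 2t = 69.
Solving simultaneously gives s = 39, t = 9/2.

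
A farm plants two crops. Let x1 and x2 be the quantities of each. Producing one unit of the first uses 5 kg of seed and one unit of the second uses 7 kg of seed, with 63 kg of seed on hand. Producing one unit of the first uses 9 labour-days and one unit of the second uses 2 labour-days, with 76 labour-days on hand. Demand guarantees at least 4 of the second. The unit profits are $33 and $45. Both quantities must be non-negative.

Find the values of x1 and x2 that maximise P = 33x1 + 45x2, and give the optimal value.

At the optimal vertex, 5x1 + 7x2 = 63 and x2 = 4.
Solving simultaneously gives x1 = 7, x2 = 4.

x1 = 7, x2 = 4, maximum P = 411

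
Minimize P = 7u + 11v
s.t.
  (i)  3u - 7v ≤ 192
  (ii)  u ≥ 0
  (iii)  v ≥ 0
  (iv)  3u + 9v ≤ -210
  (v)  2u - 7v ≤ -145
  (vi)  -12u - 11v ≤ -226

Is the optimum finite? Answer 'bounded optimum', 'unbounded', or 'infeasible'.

The boundaries 3u - 7v = 192 and 2u - 7v = -145 meet at (337, 117), but that point violates 3u + 9v ≤ -210. Every candidate vertex is excluded by some other constraint, so the feasible region is empty.

infeasible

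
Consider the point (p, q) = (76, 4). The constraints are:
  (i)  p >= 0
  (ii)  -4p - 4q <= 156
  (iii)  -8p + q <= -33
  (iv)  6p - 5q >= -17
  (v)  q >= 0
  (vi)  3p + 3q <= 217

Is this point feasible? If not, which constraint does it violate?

not feasible — violates (vi)

Constraint (vi): 3p + 3q = 240, which is not ≤ 217. All other constraints are satisfied.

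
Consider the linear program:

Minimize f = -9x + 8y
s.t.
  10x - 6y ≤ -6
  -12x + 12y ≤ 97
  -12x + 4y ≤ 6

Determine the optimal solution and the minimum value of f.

Corner points and f = -9x + 8y:
  (85/8, 449/24) → f = 1297/24
  (-3/8, 3/8) → f = 51/8
  (79/24, 91/8) → f = 491/8

At the optimal vertex, 10x - 6y = -6 and -12x + 4y = 6.
Solving simultaneously gives x = -3/8, y = 3/8.

x = -3/8, y = 3/8, minimum f = 51/8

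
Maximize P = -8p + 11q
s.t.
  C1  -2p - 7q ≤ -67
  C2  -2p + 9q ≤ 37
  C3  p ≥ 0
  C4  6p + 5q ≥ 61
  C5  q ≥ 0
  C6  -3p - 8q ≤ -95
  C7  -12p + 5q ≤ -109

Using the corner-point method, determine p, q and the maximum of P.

p = 13, q = 7, maximum P = -27

Corner points and P = -8p + 11q:
  (67/2, 0) → P = -268
  (129/5, 11/5) → P = -911/5
  (13, 7) → P = -27
The feasible region is unbounded (it extends along (9, 2), (1, 0)), but P strictly decreases along every unbounded feasible direction, so there is no improving ray and the maximum is attained at a vertex.

The binding constraints are -2p + 9q = 37 and -3p - 8q = -95.
Solving simultaneously gives p = 13, q = 7.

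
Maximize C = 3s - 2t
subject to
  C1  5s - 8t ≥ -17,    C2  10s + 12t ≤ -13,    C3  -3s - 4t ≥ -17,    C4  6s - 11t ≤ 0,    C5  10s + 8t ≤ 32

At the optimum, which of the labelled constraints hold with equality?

Corner points and C = 3s - 2t:
  (-11/5, 3/4) → C = -81/10
  (-187/7, -102/7) → C = -51
  (-11/14, -3/7) → C = -3/2

The maximum is at (-11/14, -3/7). Substituting into each constraint, equality holds for C2 and C4; the remaining constraints have slack.

C2 and C4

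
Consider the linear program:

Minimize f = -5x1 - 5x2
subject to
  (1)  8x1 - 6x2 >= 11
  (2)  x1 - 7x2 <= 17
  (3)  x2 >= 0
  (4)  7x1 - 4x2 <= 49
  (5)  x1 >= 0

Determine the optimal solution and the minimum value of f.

Feasible corners and f = -5x1 - 5x2:
  (11/8, 0) → f = -55/8
  (25, 63/2) → f = -565/2
  (7, 0) → f = -35

The binding constraints are 8x1 - 6x2 = 11 and 7x1 - 4x2 = 49.
Solving simultaneously gives x1 = 25, x2 = 63/2.

x1 = 25, x2 = 63/2, minimum f = -565/2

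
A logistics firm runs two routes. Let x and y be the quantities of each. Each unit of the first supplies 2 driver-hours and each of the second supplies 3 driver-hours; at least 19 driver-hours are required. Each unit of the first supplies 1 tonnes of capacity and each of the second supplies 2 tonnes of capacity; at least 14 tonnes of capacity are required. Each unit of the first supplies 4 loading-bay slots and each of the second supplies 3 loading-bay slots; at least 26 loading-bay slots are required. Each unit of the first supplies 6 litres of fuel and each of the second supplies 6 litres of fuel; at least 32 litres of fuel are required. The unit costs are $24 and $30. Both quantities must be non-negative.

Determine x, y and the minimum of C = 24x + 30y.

x = 2, y = 6, minimum C = 228

The feasible region is unbounded (it extends along (0, 1), (1, 0)), but C strictly increases along every unbounded feasible direction, so there is no improving ray and the minimum is attained at a vertex.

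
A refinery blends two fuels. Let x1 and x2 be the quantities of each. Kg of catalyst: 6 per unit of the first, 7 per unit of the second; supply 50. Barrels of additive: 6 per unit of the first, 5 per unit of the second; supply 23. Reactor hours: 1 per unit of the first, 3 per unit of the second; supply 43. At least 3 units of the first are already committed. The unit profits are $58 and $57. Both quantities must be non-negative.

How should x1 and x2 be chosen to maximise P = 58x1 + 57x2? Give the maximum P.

x1 = 3, x2 = 1, maximum P = 231

Corner points and P = 58x1 + 57x2:
  (23/6, 0) → P = 667/3
  (3, 0) → P = 174
  (3, 1) → P = 231

The optimum lies where 6x1 + 5x2 = 23 and x1 = 3.
Solving simultaneously gives x1 = 3, x2 = 1.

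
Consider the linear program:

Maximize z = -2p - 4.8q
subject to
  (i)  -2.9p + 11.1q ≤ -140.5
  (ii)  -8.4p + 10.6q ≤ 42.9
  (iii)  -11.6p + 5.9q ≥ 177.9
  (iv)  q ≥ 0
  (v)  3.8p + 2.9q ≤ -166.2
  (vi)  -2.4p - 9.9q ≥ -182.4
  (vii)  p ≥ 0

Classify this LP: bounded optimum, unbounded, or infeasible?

The boundaries -2.4p - 9.9q = -182.4 and p = 0 meet at (0, 608/33), but that point violates -2.9p + 11.1q ≤ -140.5. Every candidate vertex is excluded by some other constraint, so the feasible region is empty.

infeasible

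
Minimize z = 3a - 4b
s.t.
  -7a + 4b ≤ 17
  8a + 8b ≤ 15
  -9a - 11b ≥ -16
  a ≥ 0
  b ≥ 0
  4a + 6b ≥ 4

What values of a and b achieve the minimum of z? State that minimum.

The binding constraints are -9a - 11b = -16 and a = 0.
Solving simultaneously gives a = 0, b = 16/11.

a = 0, b = 16/11, minimum z = -64/11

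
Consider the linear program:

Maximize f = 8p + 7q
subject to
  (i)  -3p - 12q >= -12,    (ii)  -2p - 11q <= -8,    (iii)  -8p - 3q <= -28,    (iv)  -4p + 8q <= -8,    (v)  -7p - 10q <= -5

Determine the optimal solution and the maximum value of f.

p = 4, q = 0, maximum f = 32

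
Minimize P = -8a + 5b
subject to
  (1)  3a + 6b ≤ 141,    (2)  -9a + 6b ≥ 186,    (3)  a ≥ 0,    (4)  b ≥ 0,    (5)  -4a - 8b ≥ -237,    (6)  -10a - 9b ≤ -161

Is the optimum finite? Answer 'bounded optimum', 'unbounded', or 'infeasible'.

infeasible

The boundaries 3a + 6b = 141 and -9a + 6b = 186 meet at (-15/4, 203/8), but that point violates a ≥ 0. Every candidate vertex is excluded by some other constraint, so the feasible region is empty.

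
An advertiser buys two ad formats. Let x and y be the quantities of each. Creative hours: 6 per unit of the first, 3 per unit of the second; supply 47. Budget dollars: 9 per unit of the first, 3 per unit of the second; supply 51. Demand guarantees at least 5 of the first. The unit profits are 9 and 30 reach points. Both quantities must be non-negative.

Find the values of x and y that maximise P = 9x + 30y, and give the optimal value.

Feasible corners and P = 9x + 30y:
  (17/3, 0) → P = 51
  (5, 0) → P = 45
  (5, 2) → P = 105

The binding constraints are 9x + 3y = 51 and x = 5.
Solving simultaneously gives x = 5, y = 2.

x = 5, y = 2, maximum P = 105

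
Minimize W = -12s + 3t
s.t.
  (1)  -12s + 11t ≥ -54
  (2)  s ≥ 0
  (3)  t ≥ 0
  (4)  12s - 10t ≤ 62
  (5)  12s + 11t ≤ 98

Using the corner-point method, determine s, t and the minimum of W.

Extreme points and W = -12s + 3t:
  (9/2, 0) → W = -54
  (19/3, 2) → W = -70
  (0, 0) → W = 0
  (0, 98/11) → W = 294/11

s = 19/3, t = 2, minimum W = -70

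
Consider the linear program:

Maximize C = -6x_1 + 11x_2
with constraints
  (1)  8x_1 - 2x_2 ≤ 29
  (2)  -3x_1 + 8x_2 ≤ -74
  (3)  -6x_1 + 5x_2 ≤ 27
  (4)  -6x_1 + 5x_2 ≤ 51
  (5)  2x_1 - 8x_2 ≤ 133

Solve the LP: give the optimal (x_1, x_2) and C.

x_1 = -586/33, x_2 = -175/11, maximum C = -753/11

Extreme points and C = -6x_1 + 11x_2:
  (42/29, -505/58) → C = -6059/58
  (-17/30, -503/30) → C = -5431/30
  (-586/33, -175/11) → C = -753/11
  (-881/38, -426/19) → C = -2043/19

The optimum lies where -3x_1 + 8x_2 = -74 and -6x_1 + 5x_2 = 27.
Solving simultaneously gives x_1 = -586/33, x_2 = -175/11.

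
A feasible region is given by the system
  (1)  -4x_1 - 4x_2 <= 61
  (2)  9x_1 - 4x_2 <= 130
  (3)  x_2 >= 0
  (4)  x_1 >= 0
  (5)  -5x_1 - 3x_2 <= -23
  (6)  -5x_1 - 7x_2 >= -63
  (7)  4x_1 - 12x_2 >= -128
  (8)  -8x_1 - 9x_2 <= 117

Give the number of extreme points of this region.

4

The feasible vertices (each the meet of two boundaries and inside every other half-plane) are:
  (23/5, 0)
  (63/5, 0)
  (0, 23/3)
  (0, 9)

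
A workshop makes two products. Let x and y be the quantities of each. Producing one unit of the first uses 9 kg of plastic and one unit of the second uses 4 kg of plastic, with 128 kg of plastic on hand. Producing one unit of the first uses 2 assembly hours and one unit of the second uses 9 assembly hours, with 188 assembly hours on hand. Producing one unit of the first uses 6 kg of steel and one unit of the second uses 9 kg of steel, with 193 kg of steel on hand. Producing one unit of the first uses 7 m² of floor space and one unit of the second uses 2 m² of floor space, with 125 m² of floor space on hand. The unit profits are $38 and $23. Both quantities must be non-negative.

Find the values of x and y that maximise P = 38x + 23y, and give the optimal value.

x = 20/3, y = 17, maximum P = 1933/3

Extreme points and P = 38x + 23y:
  (0, 0) → P = 0
  (0, 188/9) → P = 4324/9
  (128/9, 0) → P = 4864/9
  (20/3, 17) → P = 1933/3
  (5/4, 371/18) → P = 4694/9

The binding constraints are 9x + 4y = 128 and 6x + 9y = 193.
Solving simultaneously gives x = 20/3, y = 17.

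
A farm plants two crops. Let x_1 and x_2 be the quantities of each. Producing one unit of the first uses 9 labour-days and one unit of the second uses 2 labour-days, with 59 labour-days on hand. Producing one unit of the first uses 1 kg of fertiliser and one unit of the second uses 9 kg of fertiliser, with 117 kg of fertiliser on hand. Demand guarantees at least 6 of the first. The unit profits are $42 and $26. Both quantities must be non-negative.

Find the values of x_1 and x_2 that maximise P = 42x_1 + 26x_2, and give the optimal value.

x_1 = 6, x_2 = 5/2, maximum P = 317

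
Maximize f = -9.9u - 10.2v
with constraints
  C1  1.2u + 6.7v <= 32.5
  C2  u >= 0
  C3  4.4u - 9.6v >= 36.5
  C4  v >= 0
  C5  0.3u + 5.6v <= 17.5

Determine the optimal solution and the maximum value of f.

u = 365/44, v = 0, maximum f = -657/8

Corner points and f = -9.9u - 10.2v:
  (325/12, 0) → f = -2145/8
  (6475/471, 375/157) → f = -50385/314
  (365/44, 0) → f = -657/8
  (4655/344, 6605/2752) → f = -436047/2752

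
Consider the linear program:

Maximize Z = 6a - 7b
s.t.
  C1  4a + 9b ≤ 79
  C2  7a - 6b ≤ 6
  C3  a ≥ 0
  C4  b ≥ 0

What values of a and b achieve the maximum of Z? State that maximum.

Vertices and Z = 6a - 7b:
  (176/29, 529/87) → Z = -535/87
  (0, 79/9) → Z = -553/9
  (6/7, 0) → Z = 36/7
  (0, 0) → Z = 0

The binding constraints are 7a - 6b = 6 and b = 0.
Solving simultaneously gives a = 6/7, b = 0.

a = 6/7, b = 0, maximum Z = 36/7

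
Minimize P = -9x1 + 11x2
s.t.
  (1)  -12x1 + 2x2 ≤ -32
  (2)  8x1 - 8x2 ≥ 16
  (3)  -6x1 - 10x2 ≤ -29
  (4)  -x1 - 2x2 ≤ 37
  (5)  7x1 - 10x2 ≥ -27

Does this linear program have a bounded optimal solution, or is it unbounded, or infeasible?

unbounded

From the feasible point (49/16, 17/16), moving in the direction (2, -1) keeps every constraint satisfied while P decreases without bound.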